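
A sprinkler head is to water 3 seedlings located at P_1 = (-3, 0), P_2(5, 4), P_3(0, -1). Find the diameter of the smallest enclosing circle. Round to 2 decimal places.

Side lengths²: P_1P_2² = 80, P_1P_3² = 10, P_2P_3² = 50.
Since P_1P_2² = 80 ≥ 50 + 10 = 60, the angle opposite P_1P_2 is not acute, so the smallest enclosing circle has P_1P_2 as diameter.
Centre = midpoint of P_1P_2 = (1, 2), r² = 80/4 = 20.
Diameter = 2r = 2√20 ≈ 8.94.

8.94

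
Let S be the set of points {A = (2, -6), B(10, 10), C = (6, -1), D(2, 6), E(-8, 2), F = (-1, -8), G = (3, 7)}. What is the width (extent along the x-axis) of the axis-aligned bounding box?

max x = 10, min x = -8, so width = 18.

18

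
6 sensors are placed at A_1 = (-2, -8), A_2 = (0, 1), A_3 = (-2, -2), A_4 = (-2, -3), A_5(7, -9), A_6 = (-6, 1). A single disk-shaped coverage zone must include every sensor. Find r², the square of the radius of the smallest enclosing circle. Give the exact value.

A smallest enclosing disk is always determined by at most three of the input points on its boundary.
The farthest pair is A_5–A_6 with squared distance 269. The circle on this segment as diameter has centre (0.5, -4) and r² = 269/4 = 67.25.
Check A_1: distance² to centre = 22.25 ≤ 67.25, so it lies inside.
All remaining points lie in this disk, and no smaller disk contains both endpoints, so this is the minimum enclosing circle.

67.25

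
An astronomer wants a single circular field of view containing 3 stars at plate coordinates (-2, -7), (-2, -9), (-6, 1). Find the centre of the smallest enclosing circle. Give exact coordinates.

(-4, -4)

Call the three points A, B, C in the order given.
Side lengths²: AB² = 4, AC² = 80, BC² = 116.
Since BC² = 116 ≥ 80 + 4 = 84, the angle opposite BC is not acute, so the smallest enclosing circle has BC as diameter.
Centre = midpoint of BC = (-4, -4), r² = 116/4 = 29.
Centre = (-4, -4).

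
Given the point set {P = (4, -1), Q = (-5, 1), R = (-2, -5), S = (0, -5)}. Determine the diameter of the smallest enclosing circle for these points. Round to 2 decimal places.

The minimum enclosing circle of a finite set is fixed by two of the points (as a diameter) or three (as a circumcircle).
The minimum enclosing circle is determined by three boundary points: P, Q, R.
Their circumcentre is (-0.625, -0.5625) with r² = 21.58203125.
The farthest remaining point S is at distance² 20.08203125 ≤ 21.58203125.
Diameter = 2r = 2√(21.58203125) ≈ 9.29.

9.29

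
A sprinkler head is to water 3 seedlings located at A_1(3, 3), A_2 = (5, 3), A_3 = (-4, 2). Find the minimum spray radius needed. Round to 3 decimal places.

Side lengths²: A_1A_2² = 4, A_1A_3² = 50, A_2A_3² = 82.
Since A_2A_3² = 82 ≥ 50 + 4 = 54, the angle opposite A_2A_3 is not acute, so the smallest enclosing circle has A_2A_3 as diameter.
Centre = midpoint of A_2A_3 = (0.5, 2.5), r² = 82/4 = 20.5.
r = √(20.5) ≈ 4.528.

4.528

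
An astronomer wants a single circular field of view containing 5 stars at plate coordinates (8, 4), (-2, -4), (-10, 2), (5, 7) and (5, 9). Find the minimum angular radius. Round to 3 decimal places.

A smallest enclosing disk is always determined by at most three of the input points on its boundary.
The farthest pair is (8, 4)–(-10, 2) with squared distance 328. The circle on this segment as diameter has centre (-1, 3) and r² = 328/4 = 82.
Check (-2, -4): distance² to centre = 50 ≤ 82, so it lies inside.
All remaining points lie in this disk, and no smaller disk contains both endpoints, so this is the minimum enclosing circle.
r = √82 ≈ 9.055.

9.055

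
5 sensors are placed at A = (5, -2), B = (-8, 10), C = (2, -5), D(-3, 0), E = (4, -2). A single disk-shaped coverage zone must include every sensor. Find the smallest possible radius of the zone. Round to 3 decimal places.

The minimum enclosing circle of a finite set is fixed by two of the points (as a diameter) or three (as a circumcircle).
The minimum enclosing circle is determined by three boundary points: A, B, C.
Their circumcentre is (-2.7, 2.7) with r² = 81.38.
The farthest remaining point E is at distance² 66.98 ≤ 81.38.
r = √(81.38) ≈ 9.021.

9.021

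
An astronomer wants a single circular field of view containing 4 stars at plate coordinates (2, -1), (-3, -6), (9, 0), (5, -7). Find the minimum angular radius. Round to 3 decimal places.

6.708

By Welzl's lemma the MEC is supported by two points (diametrically opposite) or three points (on a circumcircle).
The farthest pair is (-3, -6)–(9, 0) with squared distance 180. The circle on this segment as diameter has centre (3, -3) and r² = 180/4 = 45.
Check (2, -1): distance² to centre = 5 ≤ 45, so it lies inside.
All remaining points lie in this disk, and no smaller disk contains both endpoints, so this is the minimum enclosing circle.
r = √45 ≈ 6.708.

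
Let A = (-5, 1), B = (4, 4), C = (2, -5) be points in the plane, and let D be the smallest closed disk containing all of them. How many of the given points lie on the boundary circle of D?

3

Side lengths²: AB² = 90, AC² = 85, BC² = 85.
Since AB² = 90 < 85 + 85 = 170, the triangle is acute, so the smallest enclosing circle is the circumcircle.
Circumcentre = (0.3, 0.1), r² = 28.9.
The points at distance exactly r from the centre are A, B, C — 3 points.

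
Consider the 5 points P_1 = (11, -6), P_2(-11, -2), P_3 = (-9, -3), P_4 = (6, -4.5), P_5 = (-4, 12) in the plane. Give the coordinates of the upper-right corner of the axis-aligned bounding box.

(11, 12)

x-range [-11, 11], y-range [-6, 12].
The upper-right corner is (11, 12).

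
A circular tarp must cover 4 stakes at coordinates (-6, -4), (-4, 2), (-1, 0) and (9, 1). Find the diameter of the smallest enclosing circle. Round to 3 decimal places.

15.811

The farthest pair is (-6, -4)–(9, 1) with squared distance 250. The circle on this segment as diameter has centre (1.5, -1.5) and r² = 250/4 = 62.5.
Check (-4, 2): distance² to centre = 42.5 ≤ 62.5, so it lies inside.
All remaining points lie in this disk, and no smaller disk contains both endpoints, so this is the minimum enclosing circle.
Diameter = 2r = 2√(62.5) ≈ 15.811.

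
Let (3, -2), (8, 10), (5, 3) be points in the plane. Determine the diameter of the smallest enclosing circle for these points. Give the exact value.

13

Call the three points A, B, C in the order given.
Side lengths²: AB² = 169, AC² = 29, BC² = 58.
Since AB² = 169 ≥ 58 + 29 = 87, the angle opposite AB is not acute, so the smallest enclosing circle has AB as diameter.
Centre = midpoint of AB = (5.5, 4), r² = 169/4 = 42.25.
Diameter = 2r = 2√(42.25) = 13.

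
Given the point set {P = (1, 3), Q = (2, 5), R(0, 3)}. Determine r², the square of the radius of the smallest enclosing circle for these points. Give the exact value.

Side lengths²: PQ² = 5, PR² = 1, QR² = 8.
Since QR² = 8 ≥ 5 + 1 = 6, the angle opposite QR is not acute, so the smallest enclosing circle has QR as diameter.
Centre = midpoint of QR = (1, 4), r² = 8/4 = 2.

2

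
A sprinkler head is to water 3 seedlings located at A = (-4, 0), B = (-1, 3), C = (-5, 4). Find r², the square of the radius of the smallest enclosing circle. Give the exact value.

5.78

Side lengths²: AB² = 18, AC² = 17, BC² = 17.
Since AB² = 18 < 17 + 17 = 34, the triangle is acute, so the smallest enclosing circle is the circumcircle.
Circumcentre = (-3.3, 2.3), r² = 5.78.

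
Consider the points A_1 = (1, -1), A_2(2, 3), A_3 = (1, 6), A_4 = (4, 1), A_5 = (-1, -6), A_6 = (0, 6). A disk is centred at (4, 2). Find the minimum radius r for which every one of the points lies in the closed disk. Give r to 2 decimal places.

The required radius is the distance from (4, 2) to the farthest point.
Squared distances: 18, 5, 25, 1, 89, 32.
Maximum is 89, attained at A_5.
r = √89 ≈ 9.43.

9.43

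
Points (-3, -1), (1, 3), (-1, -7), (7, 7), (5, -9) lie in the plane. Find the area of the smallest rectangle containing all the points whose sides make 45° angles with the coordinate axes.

176

In coordinates u = x + y, v = x − y the rectangle is axis-aligned; the map (x,y)→(u,v) scales areas by 2.
u-values: -4, 4, -8, 14, -4; range = 14 − (-8) = 22.
v-values: -2, -2, 6, 0, 14; range = 14 − (-2) = 16.
Area = (22 × 16) / 2 = 176.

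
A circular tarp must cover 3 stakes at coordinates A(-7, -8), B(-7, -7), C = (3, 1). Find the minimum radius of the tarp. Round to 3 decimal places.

6.727

Side lengths²: AB² = 1, AC² = 181, BC² = 164.
Since AC² = 181 ≥ 164 + 1 = 165, the angle opposite AC is not acute, so the smallest enclosing circle has AC as diameter.
Centre = midpoint of AC = (-2, -3.5), r² = 181/4 = 45.25.
r = √(45.25) ≈ 6.727.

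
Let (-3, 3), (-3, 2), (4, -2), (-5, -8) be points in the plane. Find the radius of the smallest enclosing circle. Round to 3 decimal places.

5.979

The minimum enclosing circle is determined by three boundary points: (-3, 3), (4, -2), (-5, -8).
Their circumcentre is (-111/58, -167/58) with r² = 60125/1682.
The farthest remaining point (-3, 2) is at distance² 42029/1682 ≤ 60125/1682.
r = √(60125/1682) ≈ 5.979.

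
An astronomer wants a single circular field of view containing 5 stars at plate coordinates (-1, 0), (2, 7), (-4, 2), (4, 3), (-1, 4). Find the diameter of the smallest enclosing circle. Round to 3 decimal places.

8.282

By Welzl's lemma the MEC is supported by two points (diametrically opposite) or three points (on a circumcircle).
The minimum enclosing circle is determined by three boundary points: (2, 7), (-4, 2), (4, 3).
Their circumcentre is (-2/17, 117/34) with r² = 19825/1156.
The farthest remaining point (-1, 0) is at distance² 14589/1156 ≤ 19825/1156.
Diameter = 2r = 2√(19825/1156) ≈ 8.282.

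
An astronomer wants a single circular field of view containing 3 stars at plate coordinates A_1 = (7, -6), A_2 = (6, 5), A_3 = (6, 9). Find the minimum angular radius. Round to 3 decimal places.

7.517

Side lengths²: A_1A_2² = 122, A_1A_3² = 226, A_2A_3² = 16.
Since A_1A_3² = 226 ≥ 122 + 16 = 138, the angle opposite A_1A_3 is not acute, so the smallest enclosing circle has A_1A_3 as diameter.
Centre = midpoint of A_1A_3 = (6.5, 1.5), r² = 226/4 = 56.5.
r = √(56.5) ≈ 7.517.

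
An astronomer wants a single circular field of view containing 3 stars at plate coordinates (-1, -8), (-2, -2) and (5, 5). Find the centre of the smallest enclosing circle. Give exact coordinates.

(2, -1.5)

Call the three points A, B, C in the order given.
Side lengths²: AB² = 37, AC² = 205, BC² = 98.
Since AC² = 205 ≥ 98 + 37 = 135, the angle opposite AC is not acute, so the smallest enclosing circle has AC as diameter.
Centre = midpoint of AC = (2, -1.5), r² = 205/4 = 51.25.
Centre = (2, -1.5).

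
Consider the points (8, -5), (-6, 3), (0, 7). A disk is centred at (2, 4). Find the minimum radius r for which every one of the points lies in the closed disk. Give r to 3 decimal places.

10.817

The required radius is the distance from (2, 4) to the farthest point.
Squared distances: 117, 65, 13.
Maximum is 117, attained at (8, -5).
r = √117 ≈ 10.817.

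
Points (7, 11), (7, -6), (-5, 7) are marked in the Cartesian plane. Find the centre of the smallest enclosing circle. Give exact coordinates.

(19/6, 2.5)

Call the three points A, B, C in the order given.
Side lengths²: AB² = 289, AC² = 160, BC² = 313.
Since BC² = 313 < 289 + 160 = 449, the triangle is acute, so the smallest enclosing circle is the circumcircle.
Circumcentre = (19/6, 2.5), r² = 1565/18.
Centre = (19/6, 2.5).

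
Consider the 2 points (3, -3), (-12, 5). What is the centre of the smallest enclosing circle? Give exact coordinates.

The smallest circle enclosing two points has them as diameter endpoints.
Centre = midpoint = (-4.5, 1); r² = |(3, -3)−(-12, 5)|²/4 = 289/4 = 72.25.
Centre = (-4.5, 1).

(-4.5, 1)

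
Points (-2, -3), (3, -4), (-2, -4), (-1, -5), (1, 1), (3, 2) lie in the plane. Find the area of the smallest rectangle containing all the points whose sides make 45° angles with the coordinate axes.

38.5

In coordinates u = x + y, v = x − y the rectangle is axis-aligned; the map (x,y)→(u,v) scales areas by 2.
u-values: -5, -1, -6, -6, 2, 5; range = 5 − (-6) = 11.
v-values: 1, 7, 2, 4, 0, 1; range = 7 − 0 = 7.
Area = (11 × 7) / 2 = 38.5.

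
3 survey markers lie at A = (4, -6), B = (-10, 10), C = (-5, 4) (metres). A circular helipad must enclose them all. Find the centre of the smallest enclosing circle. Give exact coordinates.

(-3, 2)

Side lengths²: AB² = 452, AC² = 181, BC² = 61.
Since AB² = 452 ≥ 181 + 61 = 242, the angle opposite AB is not acute, so the smallest enclosing circle has AB as diameter.
Centre = midpoint of AB = (-3, 2), r² = 452/4 = 113.
Centre = (-3, 2).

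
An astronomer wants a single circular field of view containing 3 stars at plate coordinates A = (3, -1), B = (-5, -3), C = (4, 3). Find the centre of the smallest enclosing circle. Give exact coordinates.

Side lengths²: AB² = 68, AC² = 17, BC² = 117.
Since BC² = 117 ≥ 68 + 17 = 85, the angle opposite BC is not acute, so the smallest enclosing circle has BC as diameter.
Centre = midpoint of BC = (-0.5, 0), r² = 117/4 = 29.25.
Centre = (-0.5, 0).

(-0.5, 0)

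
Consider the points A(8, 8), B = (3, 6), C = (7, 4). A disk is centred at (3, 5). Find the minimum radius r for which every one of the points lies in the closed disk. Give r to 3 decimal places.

The required radius is the distance from (3, 5) to the farthest point.
Squared distances: 34, 1, 17.
Maximum is 34, attained at A.
r = √34 ≈ 5.831.

5.831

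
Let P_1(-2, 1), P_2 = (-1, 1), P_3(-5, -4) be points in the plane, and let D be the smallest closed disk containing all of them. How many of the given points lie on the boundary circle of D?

Side lengths²: P_1P_2² = 1, P_1P_3² = 34, P_2P_3² = 41.
Since P_2P_3² = 41 ≥ 34 + 1 = 35, the angle opposite P_2P_3 is not acute, so the smallest enclosing circle has P_2P_3 as diameter.
Centre = midpoint of P_2P_3 = (-3, -1.5), r² = 41/4 = 10.25.
The points at distance exactly r from the centre are P_2, P_3 — 2 points.

2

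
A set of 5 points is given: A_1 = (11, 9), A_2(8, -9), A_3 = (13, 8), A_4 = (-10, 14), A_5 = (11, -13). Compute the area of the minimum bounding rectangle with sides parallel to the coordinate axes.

x ranges over [-10, 13], width 23.
y ranges over [-13, 14], height 27.
Area = 23 × 27 = 621.

621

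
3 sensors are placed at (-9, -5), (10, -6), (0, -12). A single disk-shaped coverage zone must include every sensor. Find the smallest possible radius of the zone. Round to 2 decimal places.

9.51

Call the three points A, B, C in the order given.
Side lengths²: AB² = 362, AC² = 130, BC² = 136.
Since AB² = 362 ≥ 136 + 130 = 266, the angle opposite AB is not acute, so the smallest enclosing circle has AB as diameter.
Centre = midpoint of AB = (0.5, -5.5), r² = 362/4 = 90.5.
r = √(90.5) ≈ 9.51.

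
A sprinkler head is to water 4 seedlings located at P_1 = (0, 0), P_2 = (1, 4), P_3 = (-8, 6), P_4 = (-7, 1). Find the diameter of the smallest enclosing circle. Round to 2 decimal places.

The minimum enclosing circle of a finite set is fixed by two of the points (as a diameter) or three (as a circumcircle).
The minimum enclosing circle is determined by three boundary points: P_1, P_2, P_3.
Their circumcentre is (-149/38, 59/19) with r² = 36125/1444.
The farthest remaining point P_4 is at distance² 20089/1444 ≤ 36125/1444.
Diameter = 2r = 2√(36125/1444) ≈ 10.00.

10.00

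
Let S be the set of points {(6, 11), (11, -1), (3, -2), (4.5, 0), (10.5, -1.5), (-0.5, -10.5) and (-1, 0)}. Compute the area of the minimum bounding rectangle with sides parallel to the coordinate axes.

258

x ranges over [-1, 11], width 12.
y ranges over [-10.5, 11], height 21.5.
Area = 12 × 21.5 = 258.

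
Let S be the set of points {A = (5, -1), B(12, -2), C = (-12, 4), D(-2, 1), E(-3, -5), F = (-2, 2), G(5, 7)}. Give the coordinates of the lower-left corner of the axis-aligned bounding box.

x-range [-12, 12], y-range [-5, 7].
The lower-left corner is (-12, -5).

(-12, -5)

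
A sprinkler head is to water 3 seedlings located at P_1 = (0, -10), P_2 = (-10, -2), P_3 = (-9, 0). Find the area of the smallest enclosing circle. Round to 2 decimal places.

Side lengths²: P_1P_2² = 164, P_1P_3² = 181, P_2P_3² = 5.
Since P_1P_3² = 181 ≥ 164 + 5 = 169, the angle opposite P_1P_3 is not acute, so the smallest enclosing circle has P_1P_3 as diameter.
Centre = midpoint of P_1P_3 = (-4.5, -5), r² = 181/4 = 45.25.
Area = π·r² = π·45.25 ≈ 142.16.

142.16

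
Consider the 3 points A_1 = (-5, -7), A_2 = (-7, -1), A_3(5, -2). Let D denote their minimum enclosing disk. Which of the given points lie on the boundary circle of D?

A_1, A_2, A_3

Side lengths²: A_1A_2² = 40, A_1A_3² = 125, A_2A_3² = 145.
Since A_2A_3² = 145 < 125 + 40 = 165, the triangle is acute, so the smallest enclosing circle is the circumcircle.
Circumcentre = (-15/14, -33/14), r² = 3625/98.
The points at distance exactly r from the centre are A_1, A_2, A_3 — 3 points.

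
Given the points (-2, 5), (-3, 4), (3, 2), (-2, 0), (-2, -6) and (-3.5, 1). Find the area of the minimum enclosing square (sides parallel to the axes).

The bounding box has width 6.5 and height 11.
An axis-aligned square enclosing the set must have side ≥ max(width, height).
So the minimum side is max(6.5, 11) = 11.
Area = 11² = 121.

121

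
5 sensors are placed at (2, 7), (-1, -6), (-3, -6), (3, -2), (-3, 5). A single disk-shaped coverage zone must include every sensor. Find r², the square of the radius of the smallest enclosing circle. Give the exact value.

48.5

The farthest pair is (2, 7)–(-3, -6) with squared distance 194. The circle on this segment as diameter has centre (-0.5, 0.5) and r² = 194/4 = 48.5.
Check (-1, -6): distance² to centre = 42.5 ≤ 48.5, so it lies inside.
All remaining points lie in this disk, and no smaller disk contains both endpoints, so this is the minimum enclosing circle.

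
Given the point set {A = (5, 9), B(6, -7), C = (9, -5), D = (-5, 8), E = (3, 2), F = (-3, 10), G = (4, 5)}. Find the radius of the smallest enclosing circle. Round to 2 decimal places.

By Welzl's lemma the MEC is supported by two points (diametrically opposite) or three points (on a circumcircle).
The minimum enclosing circle is determined by three boundary points: B, C, F.
Their circumcentre is (103/46, 87/46) with r² = 98605/1058.
The farthest remaining point D is at distance² 94925/1058 ≤ 98605/1058.
r = √(98605/1058) ≈ 9.65.

9.65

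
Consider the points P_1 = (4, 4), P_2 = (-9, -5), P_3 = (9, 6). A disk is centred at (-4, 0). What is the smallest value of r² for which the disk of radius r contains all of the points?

205

The required radius is the distance from (-4, 0) to the farthest point.
Squared distances: 80, 50, 205.
Maximum is 205, attained at P_3.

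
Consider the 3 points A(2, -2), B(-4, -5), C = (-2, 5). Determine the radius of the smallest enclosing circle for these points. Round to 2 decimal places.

5.11

Side lengths²: AB² = 45, AC² = 65, BC² = 104.
Since BC² = 104 < 65 + 45 = 110, the triangle is acute, so the smallest enclosing circle is the circumcircle.
Circumcentre = (-49/18, -1/18), r² = 4225/162.
r = √(4225/162) ≈ 5.11.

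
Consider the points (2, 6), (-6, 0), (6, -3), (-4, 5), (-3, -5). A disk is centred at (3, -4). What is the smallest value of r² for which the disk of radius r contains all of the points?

130

The required radius is the distance from (3, -4) to the farthest point.
Squared distances: 101, 97, 10, 130, 37.
Maximum is 130, attained at (-4, 5).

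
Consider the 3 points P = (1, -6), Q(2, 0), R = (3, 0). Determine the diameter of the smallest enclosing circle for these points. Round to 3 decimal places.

6.325

Side lengths²: PQ² = 37, PR² = 40, QR² = 1.
Since PR² = 40 ≥ 37 + 1 = 38, the angle opposite PR is not acute, so the smallest enclosing circle has PR as diameter.
Centre = midpoint of PR = (2, -3), r² = 40/4 = 10.
Diameter = 2r = 2√10 ≈ 6.325.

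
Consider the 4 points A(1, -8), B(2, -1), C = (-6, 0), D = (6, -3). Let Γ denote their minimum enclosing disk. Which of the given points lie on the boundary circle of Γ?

By Welzl's lemma the MEC is supported by two points (diametrically opposite) or three points (on a circumcircle).
The minimum enclosing circle is determined by three boundary points: A, C, D.
Their circumcentre is (-0.1, -1.9) with r² = 38.42.
The farthest remaining point B is at distance² 5.22 ≤ 38.42.
The points at distance exactly r from the centre are A, C, D — 3 points.

A, C, D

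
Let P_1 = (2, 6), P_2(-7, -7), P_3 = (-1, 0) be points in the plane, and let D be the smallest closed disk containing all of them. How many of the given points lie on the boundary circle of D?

2

Side lengths²: P_1P_2² = 250, P_1P_3² = 45, P_2P_3² = 85.
Since P_1P_2² = 250 ≥ 85 + 45 = 130, the angle opposite P_1P_2 is not acute, so the smallest enclosing circle has P_1P_2 as diameter.
Centre = midpoint of P_1P_2 = (-2.5, -0.5), r² = 250/4 = 62.5.
The points at distance exactly r from the centre are P_1, P_2 — 2 points.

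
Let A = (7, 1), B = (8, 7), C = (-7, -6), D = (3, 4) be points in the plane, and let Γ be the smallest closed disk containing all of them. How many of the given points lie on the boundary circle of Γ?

The minimum enclosing circle of a finite set is fixed by two of the points (as a diameter) or three (as a circumcircle).
The farthest pair is B–C with squared distance 394. The circle on this segment as diameter has centre (0.5, 0.5) and r² = 394/4 = 98.5.
Check A: distance² to centre = 42.5 ≤ 98.5, so it lies inside.
All remaining points lie in this disk, and no smaller disk contains both endpoints, so this is the minimum enclosing circle.
The points at distance exactly r from the centre are B, C — 2 points.

2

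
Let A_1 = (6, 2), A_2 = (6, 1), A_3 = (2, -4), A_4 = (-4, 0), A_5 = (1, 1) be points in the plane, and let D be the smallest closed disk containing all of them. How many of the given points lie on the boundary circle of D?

3

The minimum enclosing circle of a finite set is fixed by two of the points (as a diameter) or three (as a circumcircle).
The farthest pair is A_1–A_4 with squared distance 104. The circle on this segment as diameter has centre (1, 1) and r² = 104/4 = 26.
Check A_2: distance² to centre = 25 ≤ 26, so it lies inside.
All remaining points lie in this disk, and no smaller disk contains both endpoints, so this is the minimum enclosing circle.
The points at distance exactly r from the centre are A_1, A_3, A_4 — 3 points.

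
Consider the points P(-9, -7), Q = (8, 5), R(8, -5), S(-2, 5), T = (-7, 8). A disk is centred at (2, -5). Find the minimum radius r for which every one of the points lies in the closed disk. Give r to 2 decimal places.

The required radius is the distance from (2, -5) to the farthest point.
Squared distances: 125, 136, 36, 116, 250.
Maximum is 250, attained at T.
r = √250 ≈ 15.81.

15.81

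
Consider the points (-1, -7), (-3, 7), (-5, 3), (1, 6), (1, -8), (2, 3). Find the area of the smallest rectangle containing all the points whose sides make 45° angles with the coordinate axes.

142.5

In coordinates u = x + y, v = x − y the rectangle is axis-aligned; the map (x,y)→(u,v) scales areas by 2.
u-values: -8, 4, -2, 7, -7, 5; range = 7 − (-8) = 15.
v-values: 6, -10, -8, -5, 9, -1; range = 9 − (-10) = 19.
Area = (15 × 19) / 2 = 142.5.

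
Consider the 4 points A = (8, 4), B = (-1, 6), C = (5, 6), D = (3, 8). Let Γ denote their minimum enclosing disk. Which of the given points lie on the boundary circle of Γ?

A, B

A smallest enclosing disk is always determined by at most three of the input points on its boundary.
The farthest pair is A–B with squared distance 85. The circle on this segment as diameter has centre (3.5, 5) and r² = 85/4 = 21.25.
Check C: distance² to centre = 3.25 ≤ 21.25, so it lies inside.
All remaining points lie in this disk, and no smaller disk contains both endpoints, so this is the minimum enclosing circle.
The points at distance exactly r from the centre are A, B — 2 points.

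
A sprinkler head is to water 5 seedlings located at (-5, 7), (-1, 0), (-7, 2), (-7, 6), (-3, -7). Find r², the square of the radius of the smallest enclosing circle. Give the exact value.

50

The minimum enclosing circle of a finite set is fixed by two of the points (as a diameter) or three (as a circumcircle).
The farthest pair is (-5, 7)–(-3, -7) with squared distance 200. The circle on this segment as diameter has centre (-4, 0) and r² = 200/4 = 50.
Check (-1, 0): distance² to centre = 9 ≤ 50, so it lies inside.
All remaining points lie in this disk, and no smaller disk contains both endpoints, so this is the minimum enclosing circle.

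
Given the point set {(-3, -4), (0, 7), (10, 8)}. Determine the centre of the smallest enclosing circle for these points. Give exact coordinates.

Call the three points A, B, C in the order given.
Side lengths²: AB² = 130, AC² = 313, BC² = 101.
Since AC² = 313 ≥ 130 + 101 = 231, the angle opposite AC is not acute, so the smallest enclosing circle has AC as diameter.
Centre = midpoint of AC = (3.5, 2), r² = 313/4 = 78.25.
Centre = (3.5, 2).

(3.5, 2)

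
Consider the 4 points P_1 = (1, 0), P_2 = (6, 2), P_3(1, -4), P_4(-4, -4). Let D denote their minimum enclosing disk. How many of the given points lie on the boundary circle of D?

A smallest enclosing disk is always determined by at most three of the input points on its boundary.
The farthest pair is P_2–P_4 with squared distance 136. The circle on this segment as diameter has centre (1, -1) and r² = 136/4 = 34.
Check P_1: distance² to centre = 1 ≤ 34, so it lies inside.
All remaining points lie in this disk, and no smaller disk contains both endpoints, so this is the minimum enclosing circle.
The points at distance exactly r from the centre are P_2, P_4 — 2 points.

2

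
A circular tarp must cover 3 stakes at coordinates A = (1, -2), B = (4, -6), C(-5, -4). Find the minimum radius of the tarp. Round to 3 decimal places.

Side lengths²: AB² = 25, AC² = 40, BC² = 85.
Since BC² = 85 ≥ 40 + 25 = 65, the angle opposite BC is not acute, so the smallest enclosing circle has BC as diameter.
Centre = midpoint of BC = (-0.5, -5), r² = 85/4 = 21.25.
r = √(21.25) ≈ 4.610.

4.610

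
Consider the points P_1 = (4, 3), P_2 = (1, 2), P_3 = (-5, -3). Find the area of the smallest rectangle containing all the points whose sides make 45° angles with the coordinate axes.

In coordinates u = x + y, v = x − y the rectangle is axis-aligned; the map (x,y)→(u,v) scales areas by 2.
u-values: 7, 3, -8; range = 7 − (-8) = 15.
v-values: 1, -1, -2; range = 1 − (-2) = 3.
Area = (15 × 3) / 2 = 22.5.

22.5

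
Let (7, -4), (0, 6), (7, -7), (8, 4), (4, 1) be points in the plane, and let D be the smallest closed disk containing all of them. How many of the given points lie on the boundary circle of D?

2

By Welzl's lemma the MEC is supported by two points (diametrically opposite) or three points (on a circumcircle).
The farthest pair is (0, 6)–(7, -7) with squared distance 218. The circle on this segment as diameter has centre (3.5, -0.5) and r² = 218/4 = 54.5.
Check (7, -4): distance² to centre = 24.5 ≤ 54.5, so it lies inside.
All remaining points lie in this disk, and no smaller disk contains both endpoints, so this is the minimum enclosing circle.
The points at distance exactly r from the centre are (0, 6), (7, -7) — 2 points.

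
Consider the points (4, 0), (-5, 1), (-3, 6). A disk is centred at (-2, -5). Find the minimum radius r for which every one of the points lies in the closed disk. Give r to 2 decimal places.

The required radius is the distance from (-2, -5) to the farthest point.
Squared distances: 61, 45, 122.
Maximum is 122, attained at (-3, 6).
r = √122 ≈ 11.05.

11.05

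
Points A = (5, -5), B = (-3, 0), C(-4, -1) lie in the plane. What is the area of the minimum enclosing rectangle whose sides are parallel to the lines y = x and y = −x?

32.5

In coordinates u = x + y, v = x − y the rectangle is axis-aligned; the map (x,y)→(u,v) scales areas by 2.
u-values: 0, -3, -5; range = 0 − (-5) = 5.
v-values: 10, -3, -3; range = 10 − (-3) = 13.
Area = (5 × 13) / 2 = 32.5.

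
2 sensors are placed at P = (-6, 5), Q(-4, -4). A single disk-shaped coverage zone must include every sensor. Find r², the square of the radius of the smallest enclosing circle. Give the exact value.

The smallest circle enclosing two points has them as diameter endpoints.
Centre = midpoint = (-5, 0.5); r² = |PQ|²/4 = 85/4 = 21.25.

21.25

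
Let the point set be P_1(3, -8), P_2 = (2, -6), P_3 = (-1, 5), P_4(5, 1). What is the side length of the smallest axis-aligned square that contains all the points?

The bounding box has width 6 and height 13.
An axis-aligned square enclosing the set must have side ≥ max(width, height).
So the minimum side is max(6, 13) = 13.

13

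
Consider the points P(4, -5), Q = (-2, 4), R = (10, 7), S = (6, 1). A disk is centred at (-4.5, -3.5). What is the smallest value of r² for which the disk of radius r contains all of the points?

The required radius is the distance from (-4.5, -3.5) to the farthest point.
Squared distances: 74.5, 62.5, 320.5, 130.5.
Maximum is 320.5, attained at R.

320.5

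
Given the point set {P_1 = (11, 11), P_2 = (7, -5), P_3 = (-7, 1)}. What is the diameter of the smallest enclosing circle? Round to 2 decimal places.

Side lengths²: P_1P_2² = 272, P_1P_3² = 424, P_2P_3² = 232.
Since P_1P_3² = 424 < 272 + 232 = 504, the triangle is acute, so the smallest enclosing circle is the circumcircle.
Circumcentre = (87/31, 141/31), r² = 104516/961.
Diameter = 2r = 2√(104516/961) ≈ 20.86.

20.86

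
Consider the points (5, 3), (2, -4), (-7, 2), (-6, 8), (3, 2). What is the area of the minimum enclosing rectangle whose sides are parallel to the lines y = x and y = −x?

130

In coordinates u = x + y, v = x − y the rectangle is axis-aligned; the map (x,y)→(u,v) scales areas by 2.
u-values: 8, -2, -5, 2, 5; range = 8 − (-5) = 13.
v-values: 2, 6, -9, -14, 1; range = 6 − (-14) = 20.
Area = (13 × 20) / 2 = 130.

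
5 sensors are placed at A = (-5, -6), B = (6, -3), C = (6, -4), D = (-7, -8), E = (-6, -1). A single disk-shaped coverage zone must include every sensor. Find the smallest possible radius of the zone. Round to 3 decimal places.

6.966

The minimum enclosing circle is determined by three boundary points: B, D, E.
Their circumcentre is (-24/43, -230/43) with r² = 89725/1849.
The farthest remaining point C is at distance² 82888/1849 ≤ 89725/1849.
r = √(89725/1849) ≈ 6.966.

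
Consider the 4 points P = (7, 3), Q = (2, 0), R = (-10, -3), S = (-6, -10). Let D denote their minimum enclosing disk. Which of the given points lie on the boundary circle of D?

The minimum enclosing circle is determined by three boundary points: P, R, S.
Their circumcentre is (-15/22, -51/22) with r² = 21125/242.
The farthest remaining point Q is at distance² 3041/242 ≤ 21125/242.
The points at distance exactly r from the centre are P, R, S — 3 points.

P, R, S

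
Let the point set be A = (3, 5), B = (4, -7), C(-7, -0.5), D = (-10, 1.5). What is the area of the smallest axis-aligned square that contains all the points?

196

The bounding box has width 14 and height 12.
An axis-aligned square enclosing the set must have side ≥ max(width, height).
So the minimum side is max(14, 12) = 14.
Area = 14² = 196.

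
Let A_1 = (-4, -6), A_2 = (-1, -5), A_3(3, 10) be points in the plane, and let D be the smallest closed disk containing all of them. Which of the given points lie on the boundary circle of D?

Side lengths²: A_1A_2² = 10, A_1A_3² = 305, A_2A_3² = 241.
Since A_1A_3² = 305 ≥ 241 + 10 = 251, the angle opposite A_1A_3 is not acute, so the smallest enclosing circle has A_1A_3 as diameter.
Centre = midpoint of A_1A_3 = (-0.5, 2), r² = 305/4 = 76.25.
The points at distance exactly r from the centre are A_1, A_3 — 2 points.

A_1, A_3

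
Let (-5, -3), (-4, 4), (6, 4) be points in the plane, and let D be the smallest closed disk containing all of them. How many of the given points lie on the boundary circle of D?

Call the three points A, B, C in the order given.
Side lengths²: AB² = 50, AC² = 170, BC² = 100.
Since AC² = 170 ≥ 100 + 50 = 150, the angle opposite AC is not acute, so the smallest enclosing circle has AC as diameter.
Centre = midpoint of AC = (0.5, 0.5), r² = 170/4 = 42.5.
The points at distance exactly r from the centre are (-5, -3), (6, 4) — 2 points.

2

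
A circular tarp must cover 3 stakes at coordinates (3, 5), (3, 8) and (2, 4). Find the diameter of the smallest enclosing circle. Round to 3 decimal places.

4.123

Call the three points A, B, C in the order given.
Side lengths²: AB² = 9, AC² = 2, BC² = 17.
Since BC² = 17 ≥ 9 + 2 = 11, the angle opposite BC is not acute, so the smallest enclosing circle has BC as diameter.
Centre = midpoint of BC = (2.5, 6), r² = 17/4 = 4.25.
Diameter = 2r = 2√(4.25) ≈ 4.123.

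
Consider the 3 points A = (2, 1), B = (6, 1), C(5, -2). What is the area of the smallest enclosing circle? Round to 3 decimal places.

Side lengths²: AB² = 16, AC² = 18, BC² = 10.
Since AC² = 18 < 16 + 10 = 26, the triangle is acute, so the smallest enclosing circle is the circumcircle.
Circumcentre = (4, 0), r² = 5.
Area = π·r² = π·5 ≈ 15.708.

15.708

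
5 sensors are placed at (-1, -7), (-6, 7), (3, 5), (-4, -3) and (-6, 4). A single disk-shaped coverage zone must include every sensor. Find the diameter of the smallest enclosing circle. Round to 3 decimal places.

14.945

A smallest enclosing disk is always determined by at most three of the input points on its boundary.
The minimum enclosing circle is determined by three boundary points: (-1, -7), (-6, 7), (3, 5).
Their circumcentre is (-161/58, 15/58) with r² = 93925/1682.
The farthest remaining point (-6, 4) is at distance² 41029/1682 ≤ 93925/1682.
Diameter = 2r = 2√(93925/1682) ≈ 14.945.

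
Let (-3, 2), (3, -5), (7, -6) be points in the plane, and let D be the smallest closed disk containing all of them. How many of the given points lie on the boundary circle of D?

Call the three points A, B, C in the order given.
Side lengths²: AB² = 85, AC² = 164, BC² = 17.
Since AC² = 164 ≥ 85 + 17 = 102, the angle opposite AC is not acute, so the smallest enclosing circle has AC as diameter.
Centre = midpoint of AC = (2, -2), r² = 164/4 = 41.
The points at distance exactly r from the centre are (-3, 2), (7, -6) — 2 points.

2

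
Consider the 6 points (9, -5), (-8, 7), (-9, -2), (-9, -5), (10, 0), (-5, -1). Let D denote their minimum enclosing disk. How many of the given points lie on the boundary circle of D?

3

By Welzl's lemma the MEC is supported by two points (diametrically opposite) or three points (on a circumcircle).
The minimum enclosing circle is determined by three boundary points: (9, -5), (-8, 7), (-9, -5).
Their circumcentre is (0, 7/24) with r² = 62785/576.
The farthest remaining point (10, 0) is at distance² 57649/576 ≤ 62785/576.
The points at distance exactly r from the centre are (9, -5), (-8, 7), (-9, -5) — 3 points.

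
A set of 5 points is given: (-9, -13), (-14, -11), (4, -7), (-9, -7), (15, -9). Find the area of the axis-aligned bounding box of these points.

x ranges over [-14, 15], width 29.
y ranges over [-13, -7], height 6.
Area = 29 × 6 = 174.

174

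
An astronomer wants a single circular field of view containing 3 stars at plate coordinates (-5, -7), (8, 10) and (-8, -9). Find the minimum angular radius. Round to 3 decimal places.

12.420

Call the three points A, B, C in the order given.
Side lengths²: AB² = 458, AC² = 13, BC² = 617.
Since BC² = 617 ≥ 458 + 13 = 471, the angle opposite BC is not acute, so the smallest enclosing circle has BC as diameter.
Centre = midpoint of BC = (0, 0.5), r² = 617/4 = 154.25.
r = √(154.25) ≈ 12.420.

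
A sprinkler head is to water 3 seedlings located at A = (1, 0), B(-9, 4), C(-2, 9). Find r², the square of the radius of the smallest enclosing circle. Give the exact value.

Side lengths²: AB² = 116, AC² = 90, BC² = 74.
Since AB² = 116 < 90 + 74 = 164, the triangle is acute, so the smallest enclosing circle is the circumcircle.
Circumcentre = (-44/13, 46/13), r² = 5365/169.

5365/169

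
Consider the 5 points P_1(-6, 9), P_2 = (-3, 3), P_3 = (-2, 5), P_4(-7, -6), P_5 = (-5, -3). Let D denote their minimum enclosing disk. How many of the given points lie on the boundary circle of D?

By Welzl's lemma the MEC is supported by two points (diametrically opposite) or three points (on a circumcircle).
The farthest pair is P_1–P_4 with squared distance 226. The circle on this segment as diameter has centre (-6.5, 1.5) and r² = 226/4 = 56.5.
Check P_2: distance² to centre = 14.5 ≤ 56.5, so it lies inside.
All remaining points lie in this disk, and no smaller disk contains both endpoints, so this is the minimum enclosing circle.
The points at distance exactly r from the centre are P_1, P_4 — 2 points.

2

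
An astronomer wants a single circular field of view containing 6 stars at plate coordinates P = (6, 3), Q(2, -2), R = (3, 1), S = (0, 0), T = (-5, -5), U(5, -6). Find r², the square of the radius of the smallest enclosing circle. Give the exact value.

A smallest enclosing disk is always determined by at most three of the input points on its boundary.
The farthest pair is P–T with squared distance 185. The circle on this segment as diameter has centre (0.5, -1) and r² = 185/4 = 46.25.
Check Q: distance² to centre = 3.25 ≤ 46.25, so it lies inside.
All remaining points lie in this disk, and no smaller disk contains both endpoints, so this is the minimum enclosing circle.

46.25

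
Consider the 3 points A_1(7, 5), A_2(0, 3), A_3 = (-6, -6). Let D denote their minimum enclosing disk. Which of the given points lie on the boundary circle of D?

Side lengths²: A_1A_2² = 53, A_1A_3² = 290, A_2A_3² = 117.
Since A_1A_3² = 290 ≥ 117 + 53 = 170, the angle opposite A_1A_3 is not acute, so the smallest enclosing circle has A_1A_3 as diameter.
Centre = midpoint of A_1A_3 = (0.5, -0.5), r² = 290/4 = 72.5.
The points at distance exactly r from the centre are A_1, A_3 — 2 points.

A_1, A_3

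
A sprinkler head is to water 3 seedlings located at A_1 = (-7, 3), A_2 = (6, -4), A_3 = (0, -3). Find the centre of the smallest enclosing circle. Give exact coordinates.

Side lengths²: A_1A_2² = 218, A_1A_3² = 85, A_2A_3² = 37.
Since A_1A_2² = 218 ≥ 85 + 37 = 122, the angle opposite A_1A_2 is not acute, so the smallest enclosing circle has A_1A_2 as diameter.
Centre = midpoint of A_1A_2 = (-0.5, -0.5), r² = 218/4 = 54.5.
Centre = (-0.5, -0.5).

(-0.5, -0.5)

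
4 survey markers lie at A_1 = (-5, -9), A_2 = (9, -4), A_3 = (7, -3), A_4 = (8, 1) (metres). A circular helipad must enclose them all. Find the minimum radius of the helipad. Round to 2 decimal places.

The minimum enclosing circle of a finite set is fixed by two of the points (as a diameter) or three (as a circumcircle).
The farthest pair is A_1–A_4 with squared distance 269. The circle on this segment as diameter has centre (1.5, -4) and r² = 269/4 = 67.25.
Check A_2: distance² to centre = 56.25 ≤ 67.25, so it lies inside.
All remaining points lie in this disk, and no smaller disk contains both endpoints, so this is the minimum enclosing circle.
r = √(67.25) ≈ 8.20.

8.20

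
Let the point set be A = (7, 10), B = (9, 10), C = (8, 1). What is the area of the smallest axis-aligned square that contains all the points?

81

The bounding box has width 2 and height 9.
An axis-aligned square enclosing the set must have side ≥ max(width, height).
So the minimum side is max(2, 9) = 9.
Area = 9² = 81.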